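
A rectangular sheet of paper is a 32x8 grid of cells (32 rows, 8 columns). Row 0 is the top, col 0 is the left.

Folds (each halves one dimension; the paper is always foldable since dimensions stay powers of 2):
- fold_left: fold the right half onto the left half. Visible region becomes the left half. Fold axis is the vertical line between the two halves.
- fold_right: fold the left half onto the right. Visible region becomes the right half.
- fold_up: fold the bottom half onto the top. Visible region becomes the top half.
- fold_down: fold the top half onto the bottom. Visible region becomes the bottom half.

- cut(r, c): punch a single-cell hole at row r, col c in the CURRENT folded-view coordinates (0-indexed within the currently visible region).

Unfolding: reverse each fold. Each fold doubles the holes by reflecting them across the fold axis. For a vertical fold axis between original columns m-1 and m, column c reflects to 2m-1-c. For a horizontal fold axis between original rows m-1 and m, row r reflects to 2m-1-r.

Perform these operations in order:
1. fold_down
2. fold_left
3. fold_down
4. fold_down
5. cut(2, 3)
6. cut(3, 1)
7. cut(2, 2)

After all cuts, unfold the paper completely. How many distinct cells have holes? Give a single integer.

Answer: 48

Derivation:
Op 1 fold_down: fold axis h@16; visible region now rows[16,32) x cols[0,8) = 16x8
Op 2 fold_left: fold axis v@4; visible region now rows[16,32) x cols[0,4) = 16x4
Op 3 fold_down: fold axis h@24; visible region now rows[24,32) x cols[0,4) = 8x4
Op 4 fold_down: fold axis h@28; visible region now rows[28,32) x cols[0,4) = 4x4
Op 5 cut(2, 3): punch at orig (30,3); cuts so far [(30, 3)]; region rows[28,32) x cols[0,4) = 4x4
Op 6 cut(3, 1): punch at orig (31,1); cuts so far [(30, 3), (31, 1)]; region rows[28,32) x cols[0,4) = 4x4
Op 7 cut(2, 2): punch at orig (30,2); cuts so far [(30, 2), (30, 3), (31, 1)]; region rows[28,32) x cols[0,4) = 4x4
Unfold 1 (reflect across h@28): 6 holes -> [(24, 1), (25, 2), (25, 3), (30, 2), (30, 3), (31, 1)]
Unfold 2 (reflect across h@24): 12 holes -> [(16, 1), (17, 2), (17, 3), (22, 2), (22, 3), (23, 1), (24, 1), (25, 2), (25, 3), (30, 2), (30, 3), (31, 1)]
Unfold 3 (reflect across v@4): 24 holes -> [(16, 1), (16, 6), (17, 2), (17, 3), (17, 4), (17, 5), (22, 2), (22, 3), (22, 4), (22, 5), (23, 1), (23, 6), (24, 1), (24, 6), (25, 2), (25, 3), (25, 4), (25, 5), (30, 2), (30, 3), (30, 4), (30, 5), (31, 1), (31, 6)]
Unfold 4 (reflect across h@16): 48 holes -> [(0, 1), (0, 6), (1, 2), (1, 3), (1, 4), (1, 5), (6, 2), (6, 3), (6, 4), (6, 5), (7, 1), (7, 6), (8, 1), (8, 6), (9, 2), (9, 3), (9, 4), (9, 5), (14, 2), (14, 3), (14, 4), (14, 5), (15, 1), (15, 6), (16, 1), (16, 6), (17, 2), (17, 3), (17, 4), (17, 5), (22, 2), (22, 3), (22, 4), (22, 5), (23, 1), (23, 6), (24, 1), (24, 6), (25, 2), (25, 3), (25, 4), (25, 5), (30, 2), (30, 3), (30, 4), (30, 5), (31, 1), (31, 6)]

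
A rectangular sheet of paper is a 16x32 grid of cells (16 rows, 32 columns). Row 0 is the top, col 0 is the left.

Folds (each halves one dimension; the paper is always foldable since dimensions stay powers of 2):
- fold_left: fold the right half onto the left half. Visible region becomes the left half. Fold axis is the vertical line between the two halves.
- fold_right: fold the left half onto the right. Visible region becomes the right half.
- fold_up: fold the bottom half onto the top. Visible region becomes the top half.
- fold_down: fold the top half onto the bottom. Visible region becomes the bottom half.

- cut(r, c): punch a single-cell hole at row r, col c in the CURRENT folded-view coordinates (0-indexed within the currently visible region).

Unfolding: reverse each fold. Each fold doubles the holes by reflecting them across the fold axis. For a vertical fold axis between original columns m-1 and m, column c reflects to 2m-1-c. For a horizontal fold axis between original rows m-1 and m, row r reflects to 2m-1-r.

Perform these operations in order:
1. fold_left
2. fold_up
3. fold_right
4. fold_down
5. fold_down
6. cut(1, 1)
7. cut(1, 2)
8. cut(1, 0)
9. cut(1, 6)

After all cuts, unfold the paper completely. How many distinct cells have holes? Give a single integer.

Answer: 128

Derivation:
Op 1 fold_left: fold axis v@16; visible region now rows[0,16) x cols[0,16) = 16x16
Op 2 fold_up: fold axis h@8; visible region now rows[0,8) x cols[0,16) = 8x16
Op 3 fold_right: fold axis v@8; visible region now rows[0,8) x cols[8,16) = 8x8
Op 4 fold_down: fold axis h@4; visible region now rows[4,8) x cols[8,16) = 4x8
Op 5 fold_down: fold axis h@6; visible region now rows[6,8) x cols[8,16) = 2x8
Op 6 cut(1, 1): punch at orig (7,9); cuts so far [(7, 9)]; region rows[6,8) x cols[8,16) = 2x8
Op 7 cut(1, 2): punch at orig (7,10); cuts so far [(7, 9), (7, 10)]; region rows[6,8) x cols[8,16) = 2x8
Op 8 cut(1, 0): punch at orig (7,8); cuts so far [(7, 8), (7, 9), (7, 10)]; region rows[6,8) x cols[8,16) = 2x8
Op 9 cut(1, 6): punch at orig (7,14); cuts so far [(7, 8), (7, 9), (7, 10), (7, 14)]; region rows[6,8) x cols[8,16) = 2x8
Unfold 1 (reflect across h@6): 8 holes -> [(4, 8), (4, 9), (4, 10), (4, 14), (7, 8), (7, 9), (7, 10), (7, 14)]
Unfold 2 (reflect across h@4): 16 holes -> [(0, 8), (0, 9), (0, 10), (0, 14), (3, 8), (3, 9), (3, 10), (3, 14), (4, 8), (4, 9), (4, 10), (4, 14), (7, 8), (7, 9), (7, 10), (7, 14)]
Unfold 3 (reflect across v@8): 32 holes -> [(0, 1), (0, 5), (0, 6), (0, 7), (0, 8), (0, 9), (0, 10), (0, 14), (3, 1), (3, 5), (3, 6), (3, 7), (3, 8), (3, 9), (3, 10), (3, 14), (4, 1), (4, 5), (4, 6), (4, 7), (4, 8), (4, 9), (4, 10), (4, 14), (7, 1), (7, 5), (7, 6), (7, 7), (7, 8), (7, 9), (7, 10), (7, 14)]
Unfold 4 (reflect across h@8): 64 holes -> [(0, 1), (0, 5), (0, 6), (0, 7), (0, 8), (0, 9), (0, 10), (0, 14), (3, 1), (3, 5), (3, 6), (3, 7), (3, 8), (3, 9), (3, 10), (3, 14), (4, 1), (4, 5), (4, 6), (4, 7), (4, 8), (4, 9), (4, 10), (4, 14), (7, 1), (7, 5), (7, 6), (7, 7), (7, 8), (7, 9), (7, 10), (7, 14), (8, 1), (8, 5), (8, 6), (8, 7), (8, 8), (8, 9), (8, 10), (8, 14), (11, 1), (11, 5), (11, 6), (11, 7), (11, 8), (11, 9), (11, 10), (11, 14), (12, 1), (12, 5), (12, 6), (12, 7), (12, 8), (12, 9), (12, 10), (12, 14), (15, 1), (15, 5), (15, 6), (15, 7), (15, 8), (15, 9), (15, 10), (15, 14)]
Unfold 5 (reflect across v@16): 128 holes -> [(0, 1), (0, 5), (0, 6), (0, 7), (0, 8), (0, 9), (0, 10), (0, 14), (0, 17), (0, 21), (0, 22), (0, 23), (0, 24), (0, 25), (0, 26), (0, 30), (3, 1), (3, 5), (3, 6), (3, 7), (3, 8), (3, 9), (3, 10), (3, 14), (3, 17), (3, 21), (3, 22), (3, 23), (3, 24), (3, 25), (3, 26), (3, 30), (4, 1), (4, 5), (4, 6), (4, 7), (4, 8), (4, 9), (4, 10), (4, 14), (4, 17), (4, 21), (4, 22), (4, 23), (4, 24), (4, 25), (4, 26), (4, 30), (7, 1), (7, 5), (7, 6), (7, 7), (7, 8), (7, 9), (7, 10), (7, 14), (7, 17), (7, 21), (7, 22), (7, 23), (7, 24), (7, 25), (7, 26), (7, 30), (8, 1), (8, 5), (8, 6), (8, 7), (8, 8), (8, 9), (8, 10), (8, 14), (8, 17), (8, 21), (8, 22), (8, 23), (8, 24), (8, 25), (8, 26), (8, 30), (11, 1), (11, 5), (11, 6), (11, 7), (11, 8), (11, 9), (11, 10), (11, 14), (11, 17), (11, 21), (11, 22), (11, 23), (11, 24), (11, 25), (11, 26), (11, 30), (12, 1), (12, 5), (12, 6), (12, 7), (12, 8), (12, 9), (12, 10), (12, 14), (12, 17), (12, 21), (12, 22), (12, 23), (12, 24), (12, 25), (12, 26), (12, 30), (15, 1), (15, 5), (15, 6), (15, 7), (15, 8), (15, 9), (15, 10), (15, 14), (15, 17), (15, 21), (15, 22), (15, 23), (15, 24), (15, 25), (15, 26), (15, 30)]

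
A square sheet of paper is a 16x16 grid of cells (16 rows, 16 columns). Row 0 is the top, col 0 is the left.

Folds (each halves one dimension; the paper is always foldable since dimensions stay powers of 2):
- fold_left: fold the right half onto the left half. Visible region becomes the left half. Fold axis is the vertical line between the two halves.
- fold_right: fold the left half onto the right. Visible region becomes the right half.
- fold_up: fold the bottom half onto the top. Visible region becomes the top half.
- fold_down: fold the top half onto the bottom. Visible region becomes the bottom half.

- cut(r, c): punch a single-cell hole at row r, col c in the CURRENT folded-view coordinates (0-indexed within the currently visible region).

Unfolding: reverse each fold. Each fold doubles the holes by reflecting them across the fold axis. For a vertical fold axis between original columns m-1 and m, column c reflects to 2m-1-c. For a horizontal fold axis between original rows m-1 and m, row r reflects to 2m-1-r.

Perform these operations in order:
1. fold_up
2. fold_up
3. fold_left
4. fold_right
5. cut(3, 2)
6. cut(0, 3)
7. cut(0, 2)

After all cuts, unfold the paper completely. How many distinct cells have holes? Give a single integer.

Answer: 48

Derivation:
Op 1 fold_up: fold axis h@8; visible region now rows[0,8) x cols[0,16) = 8x16
Op 2 fold_up: fold axis h@4; visible region now rows[0,4) x cols[0,16) = 4x16
Op 3 fold_left: fold axis v@8; visible region now rows[0,4) x cols[0,8) = 4x8
Op 4 fold_right: fold axis v@4; visible region now rows[0,4) x cols[4,8) = 4x4
Op 5 cut(3, 2): punch at orig (3,6); cuts so far [(3, 6)]; region rows[0,4) x cols[4,8) = 4x4
Op 6 cut(0, 3): punch at orig (0,7); cuts so far [(0, 7), (3, 6)]; region rows[0,4) x cols[4,8) = 4x4
Op 7 cut(0, 2): punch at orig (0,6); cuts so far [(0, 6), (0, 7), (3, 6)]; region rows[0,4) x cols[4,8) = 4x4
Unfold 1 (reflect across v@4): 6 holes -> [(0, 0), (0, 1), (0, 6), (0, 7), (3, 1), (3, 6)]
Unfold 2 (reflect across v@8): 12 holes -> [(0, 0), (0, 1), (0, 6), (0, 7), (0, 8), (0, 9), (0, 14), (0, 15), (3, 1), (3, 6), (3, 9), (3, 14)]
Unfold 3 (reflect across h@4): 24 holes -> [(0, 0), (0, 1), (0, 6), (0, 7), (0, 8), (0, 9), (0, 14), (0, 15), (3, 1), (3, 6), (3, 9), (3, 14), (4, 1), (4, 6), (4, 9), (4, 14), (7, 0), (7, 1), (7, 6), (7, 7), (7, 8), (7, 9), (7, 14), (7, 15)]
Unfold 4 (reflect across h@8): 48 holes -> [(0, 0), (0, 1), (0, 6), (0, 7), (0, 8), (0, 9), (0, 14), (0, 15), (3, 1), (3, 6), (3, 9), (3, 14), (4, 1), (4, 6), (4, 9), (4, 14), (7, 0), (7, 1), (7, 6), (7, 7), (7, 8), (7, 9), (7, 14), (7, 15), (8, 0), (8, 1), (8, 6), (8, 7), (8, 8), (8, 9), (8, 14), (8, 15), (11, 1), (11, 6), (11, 9), (11, 14), (12, 1), (12, 6), (12, 9), (12, 14), (15, 0), (15, 1), (15, 6), (15, 7), (15, 8), (15, 9), (15, 14), (15, 15)]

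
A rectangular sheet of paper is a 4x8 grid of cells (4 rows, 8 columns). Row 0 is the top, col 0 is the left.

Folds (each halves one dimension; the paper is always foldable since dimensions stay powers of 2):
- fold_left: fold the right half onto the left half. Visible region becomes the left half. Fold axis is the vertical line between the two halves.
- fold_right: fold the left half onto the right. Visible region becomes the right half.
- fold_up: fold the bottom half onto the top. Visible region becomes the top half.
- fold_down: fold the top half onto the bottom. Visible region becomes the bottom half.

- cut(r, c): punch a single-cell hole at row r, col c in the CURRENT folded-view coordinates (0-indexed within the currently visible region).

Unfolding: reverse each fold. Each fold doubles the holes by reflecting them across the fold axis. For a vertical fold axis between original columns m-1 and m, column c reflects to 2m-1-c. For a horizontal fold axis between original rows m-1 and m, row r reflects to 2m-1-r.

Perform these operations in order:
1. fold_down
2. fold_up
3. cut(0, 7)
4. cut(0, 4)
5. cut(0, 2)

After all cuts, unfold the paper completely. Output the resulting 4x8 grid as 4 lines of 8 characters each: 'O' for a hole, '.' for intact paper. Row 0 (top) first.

Op 1 fold_down: fold axis h@2; visible region now rows[2,4) x cols[0,8) = 2x8
Op 2 fold_up: fold axis h@3; visible region now rows[2,3) x cols[0,8) = 1x8
Op 3 cut(0, 7): punch at orig (2,7); cuts so far [(2, 7)]; region rows[2,3) x cols[0,8) = 1x8
Op 4 cut(0, 4): punch at orig (2,4); cuts so far [(2, 4), (2, 7)]; region rows[2,3) x cols[0,8) = 1x8
Op 5 cut(0, 2): punch at orig (2,2); cuts so far [(2, 2), (2, 4), (2, 7)]; region rows[2,3) x cols[0,8) = 1x8
Unfold 1 (reflect across h@3): 6 holes -> [(2, 2), (2, 4), (2, 7), (3, 2), (3, 4), (3, 7)]
Unfold 2 (reflect across h@2): 12 holes -> [(0, 2), (0, 4), (0, 7), (1, 2), (1, 4), (1, 7), (2, 2), (2, 4), (2, 7), (3, 2), (3, 4), (3, 7)]

Answer: ..O.O..O
..O.O..O
..O.O..O
..O.O..O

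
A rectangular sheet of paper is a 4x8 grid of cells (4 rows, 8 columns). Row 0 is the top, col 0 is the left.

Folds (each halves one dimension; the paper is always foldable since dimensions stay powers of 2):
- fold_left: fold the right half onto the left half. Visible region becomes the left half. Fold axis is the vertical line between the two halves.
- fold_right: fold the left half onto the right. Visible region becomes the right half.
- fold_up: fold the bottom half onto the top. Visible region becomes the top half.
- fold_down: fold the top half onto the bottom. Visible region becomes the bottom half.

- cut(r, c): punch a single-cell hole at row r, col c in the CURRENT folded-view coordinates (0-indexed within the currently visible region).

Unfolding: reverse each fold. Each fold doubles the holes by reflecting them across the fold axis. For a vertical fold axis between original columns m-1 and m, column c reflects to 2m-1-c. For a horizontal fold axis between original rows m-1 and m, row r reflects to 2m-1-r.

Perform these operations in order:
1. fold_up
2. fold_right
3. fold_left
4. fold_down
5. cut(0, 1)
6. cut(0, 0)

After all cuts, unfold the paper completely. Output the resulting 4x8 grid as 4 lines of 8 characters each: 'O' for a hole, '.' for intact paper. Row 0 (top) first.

Answer: OOOOOOOO
OOOOOOOO
OOOOOOOO
OOOOOOOO

Derivation:
Op 1 fold_up: fold axis h@2; visible region now rows[0,2) x cols[0,8) = 2x8
Op 2 fold_right: fold axis v@4; visible region now rows[0,2) x cols[4,8) = 2x4
Op 3 fold_left: fold axis v@6; visible region now rows[0,2) x cols[4,6) = 2x2
Op 4 fold_down: fold axis h@1; visible region now rows[1,2) x cols[4,6) = 1x2
Op 5 cut(0, 1): punch at orig (1,5); cuts so far [(1, 5)]; region rows[1,2) x cols[4,6) = 1x2
Op 6 cut(0, 0): punch at orig (1,4); cuts so far [(1, 4), (1, 5)]; region rows[1,2) x cols[4,6) = 1x2
Unfold 1 (reflect across h@1): 4 holes -> [(0, 4), (0, 5), (1, 4), (1, 5)]
Unfold 2 (reflect across v@6): 8 holes -> [(0, 4), (0, 5), (0, 6), (0, 7), (1, 4), (1, 5), (1, 6), (1, 7)]
Unfold 3 (reflect across v@4): 16 holes -> [(0, 0), (0, 1), (0, 2), (0, 3), (0, 4), (0, 5), (0, 6), (0, 7), (1, 0), (1, 1), (1, 2), (1, 3), (1, 4), (1, 5), (1, 6), (1, 7)]
Unfold 4 (reflect across h@2): 32 holes -> [(0, 0), (0, 1), (0, 2), (0, 3), (0, 4), (0, 5), (0, 6), (0, 7), (1, 0), (1, 1), (1, 2), (1, 3), (1, 4), (1, 5), (1, 6), (1, 7), (2, 0), (2, 1), (2, 2), (2, 3), (2, 4), (2, 5), (2, 6), (2, 7), (3, 0), (3, 1), (3, 2), (3, 3), (3, 4), (3, 5), (3, 6), (3, 7)]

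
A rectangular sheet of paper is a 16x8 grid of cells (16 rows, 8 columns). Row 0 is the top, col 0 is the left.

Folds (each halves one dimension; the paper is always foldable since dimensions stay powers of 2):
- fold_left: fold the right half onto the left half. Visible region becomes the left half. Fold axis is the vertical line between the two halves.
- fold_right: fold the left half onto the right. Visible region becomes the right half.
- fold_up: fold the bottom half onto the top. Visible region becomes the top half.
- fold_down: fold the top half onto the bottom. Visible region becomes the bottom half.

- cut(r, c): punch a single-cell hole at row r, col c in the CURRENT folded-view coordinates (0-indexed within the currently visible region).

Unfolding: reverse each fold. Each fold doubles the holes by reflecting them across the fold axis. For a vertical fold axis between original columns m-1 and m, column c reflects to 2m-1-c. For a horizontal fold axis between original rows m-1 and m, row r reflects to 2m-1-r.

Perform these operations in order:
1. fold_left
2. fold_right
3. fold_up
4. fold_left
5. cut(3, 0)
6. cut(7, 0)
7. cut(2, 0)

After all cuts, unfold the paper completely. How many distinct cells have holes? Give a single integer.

Answer: 48

Derivation:
Op 1 fold_left: fold axis v@4; visible region now rows[0,16) x cols[0,4) = 16x4
Op 2 fold_right: fold axis v@2; visible region now rows[0,16) x cols[2,4) = 16x2
Op 3 fold_up: fold axis h@8; visible region now rows[0,8) x cols[2,4) = 8x2
Op 4 fold_left: fold axis v@3; visible region now rows[0,8) x cols[2,3) = 8x1
Op 5 cut(3, 0): punch at orig (3,2); cuts so far [(3, 2)]; region rows[0,8) x cols[2,3) = 8x1
Op 6 cut(7, 0): punch at orig (7,2); cuts so far [(3, 2), (7, 2)]; region rows[0,8) x cols[2,3) = 8x1
Op 7 cut(2, 0): punch at orig (2,2); cuts so far [(2, 2), (3, 2), (7, 2)]; region rows[0,8) x cols[2,3) = 8x1
Unfold 1 (reflect across v@3): 6 holes -> [(2, 2), (2, 3), (3, 2), (3, 3), (7, 2), (7, 3)]
Unfold 2 (reflect across h@8): 12 holes -> [(2, 2), (2, 3), (3, 2), (3, 3), (7, 2), (7, 3), (8, 2), (8, 3), (12, 2), (12, 3), (13, 2), (13, 3)]
Unfold 3 (reflect across v@2): 24 holes -> [(2, 0), (2, 1), (2, 2), (2, 3), (3, 0), (3, 1), (3, 2), (3, 3), (7, 0), (7, 1), (7, 2), (7, 3), (8, 0), (8, 1), (8, 2), (8, 3), (12, 0), (12, 1), (12, 2), (12, 3), (13, 0), (13, 1), (13, 2), (13, 3)]
Unfold 4 (reflect across v@4): 48 holes -> [(2, 0), (2, 1), (2, 2), (2, 3), (2, 4), (2, 5), (2, 6), (2, 7), (3, 0), (3, 1), (3, 2), (3, 3), (3, 4), (3, 5), (3, 6), (3, 7), (7, 0), (7, 1), (7, 2), (7, 3), (7, 4), (7, 5), (7, 6), (7, 7), (8, 0), (8, 1), (8, 2), (8, 3), (8, 4), (8, 5), (8, 6), (8, 7), (12, 0), (12, 1), (12, 2), (12, 3), (12, 4), (12, 5), (12, 6), (12, 7), (13, 0), (13, 1), (13, 2), (13, 3), (13, 4), (13, 5), (13, 6), (13, 7)]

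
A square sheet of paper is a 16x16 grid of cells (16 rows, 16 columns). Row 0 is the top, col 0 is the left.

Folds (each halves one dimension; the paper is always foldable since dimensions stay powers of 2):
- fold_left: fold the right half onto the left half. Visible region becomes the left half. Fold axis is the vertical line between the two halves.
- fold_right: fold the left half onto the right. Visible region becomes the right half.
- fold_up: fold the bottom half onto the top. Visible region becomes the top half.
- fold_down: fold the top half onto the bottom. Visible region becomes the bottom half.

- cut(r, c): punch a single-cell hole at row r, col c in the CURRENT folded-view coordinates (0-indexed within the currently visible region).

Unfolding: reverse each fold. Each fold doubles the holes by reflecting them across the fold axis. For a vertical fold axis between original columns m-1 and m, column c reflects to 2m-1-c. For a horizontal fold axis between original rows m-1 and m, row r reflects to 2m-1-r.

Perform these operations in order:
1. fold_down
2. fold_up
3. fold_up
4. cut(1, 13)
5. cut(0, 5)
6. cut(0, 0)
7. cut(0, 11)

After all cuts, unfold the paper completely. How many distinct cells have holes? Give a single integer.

Answer: 32

Derivation:
Op 1 fold_down: fold axis h@8; visible region now rows[8,16) x cols[0,16) = 8x16
Op 2 fold_up: fold axis h@12; visible region now rows[8,12) x cols[0,16) = 4x16
Op 3 fold_up: fold axis h@10; visible region now rows[8,10) x cols[0,16) = 2x16
Op 4 cut(1, 13): punch at orig (9,13); cuts so far [(9, 13)]; region rows[8,10) x cols[0,16) = 2x16
Op 5 cut(0, 5): punch at orig (8,5); cuts so far [(8, 5), (9, 13)]; region rows[8,10) x cols[0,16) = 2x16
Op 6 cut(0, 0): punch at orig (8,0); cuts so far [(8, 0), (8, 5), (9, 13)]; region rows[8,10) x cols[0,16) = 2x16
Op 7 cut(0, 11): punch at orig (8,11); cuts so far [(8, 0), (8, 5), (8, 11), (9, 13)]; region rows[8,10) x cols[0,16) = 2x16
Unfold 1 (reflect across h@10): 8 holes -> [(8, 0), (8, 5), (8, 11), (9, 13), (10, 13), (11, 0), (11, 5), (11, 11)]
Unfold 2 (reflect across h@12): 16 holes -> [(8, 0), (8, 5), (8, 11), (9, 13), (10, 13), (11, 0), (11, 5), (11, 11), (12, 0), (12, 5), (12, 11), (13, 13), (14, 13), (15, 0), (15, 5), (15, 11)]
Unfold 3 (reflect across h@8): 32 holes -> [(0, 0), (0, 5), (0, 11), (1, 13), (2, 13), (3, 0), (3, 5), (3, 11), (4, 0), (4, 5), (4, 11), (5, 13), (6, 13), (7, 0), (7, 5), (7, 11), (8, 0), (8, 5), (8, 11), (9, 13), (10, 13), (11, 0), (11, 5), (11, 11), (12, 0), (12, 5), (12, 11), (13, 13), (14, 13), (15, 0), (15, 5), (15, 11)]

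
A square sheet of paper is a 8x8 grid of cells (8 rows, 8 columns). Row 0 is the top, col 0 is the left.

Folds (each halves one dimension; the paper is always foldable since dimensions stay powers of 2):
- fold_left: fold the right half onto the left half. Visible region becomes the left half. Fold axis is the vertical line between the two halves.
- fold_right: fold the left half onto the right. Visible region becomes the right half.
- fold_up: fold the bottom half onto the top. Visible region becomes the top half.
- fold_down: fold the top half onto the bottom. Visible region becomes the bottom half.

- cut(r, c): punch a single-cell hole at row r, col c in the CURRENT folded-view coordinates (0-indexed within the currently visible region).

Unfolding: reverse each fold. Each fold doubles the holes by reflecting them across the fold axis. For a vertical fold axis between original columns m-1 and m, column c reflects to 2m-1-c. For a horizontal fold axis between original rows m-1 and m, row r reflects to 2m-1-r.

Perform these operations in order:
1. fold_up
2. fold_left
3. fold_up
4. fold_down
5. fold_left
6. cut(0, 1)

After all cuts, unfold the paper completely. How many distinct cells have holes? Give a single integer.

Op 1 fold_up: fold axis h@4; visible region now rows[0,4) x cols[0,8) = 4x8
Op 2 fold_left: fold axis v@4; visible region now rows[0,4) x cols[0,4) = 4x4
Op 3 fold_up: fold axis h@2; visible region now rows[0,2) x cols[0,4) = 2x4
Op 4 fold_down: fold axis h@1; visible region now rows[1,2) x cols[0,4) = 1x4
Op 5 fold_left: fold axis v@2; visible region now rows[1,2) x cols[0,2) = 1x2
Op 6 cut(0, 1): punch at orig (1,1); cuts so far [(1, 1)]; region rows[1,2) x cols[0,2) = 1x2
Unfold 1 (reflect across v@2): 2 holes -> [(1, 1), (1, 2)]
Unfold 2 (reflect across h@1): 4 holes -> [(0, 1), (0, 2), (1, 1), (1, 2)]
Unfold 3 (reflect across h@2): 8 holes -> [(0, 1), (0, 2), (1, 1), (1, 2), (2, 1), (2, 2), (3, 1), (3, 2)]
Unfold 4 (reflect across v@4): 16 holes -> [(0, 1), (0, 2), (0, 5), (0, 6), (1, 1), (1, 2), (1, 5), (1, 6), (2, 1), (2, 2), (2, 5), (2, 6), (3, 1), (3, 2), (3, 5), (3, 6)]
Unfold 5 (reflect across h@4): 32 holes -> [(0, 1), (0, 2), (0, 5), (0, 6), (1, 1), (1, 2), (1, 5), (1, 6), (2, 1), (2, 2), (2, 5), (2, 6), (3, 1), (3, 2), (3, 5), (3, 6), (4, 1), (4, 2), (4, 5), (4, 6), (5, 1), (5, 2), (5, 5), (5, 6), (6, 1), (6, 2), (6, 5), (6, 6), (7, 1), (7, 2), (7, 5), (7, 6)]

Answer: 32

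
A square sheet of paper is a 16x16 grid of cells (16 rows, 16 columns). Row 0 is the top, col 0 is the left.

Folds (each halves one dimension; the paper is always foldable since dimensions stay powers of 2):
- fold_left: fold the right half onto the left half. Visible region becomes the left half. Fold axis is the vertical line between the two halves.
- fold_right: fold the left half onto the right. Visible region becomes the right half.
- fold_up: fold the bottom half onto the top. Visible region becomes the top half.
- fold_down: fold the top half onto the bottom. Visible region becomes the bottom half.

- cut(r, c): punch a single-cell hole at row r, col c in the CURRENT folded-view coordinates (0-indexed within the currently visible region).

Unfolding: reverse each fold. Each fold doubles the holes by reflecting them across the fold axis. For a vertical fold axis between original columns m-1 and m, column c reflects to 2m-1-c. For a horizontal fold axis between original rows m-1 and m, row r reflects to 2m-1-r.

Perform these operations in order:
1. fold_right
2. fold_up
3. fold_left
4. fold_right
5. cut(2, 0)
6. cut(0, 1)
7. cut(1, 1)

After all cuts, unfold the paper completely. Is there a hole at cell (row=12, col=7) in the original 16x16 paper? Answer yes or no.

Answer: no

Derivation:
Op 1 fold_right: fold axis v@8; visible region now rows[0,16) x cols[8,16) = 16x8
Op 2 fold_up: fold axis h@8; visible region now rows[0,8) x cols[8,16) = 8x8
Op 3 fold_left: fold axis v@12; visible region now rows[0,8) x cols[8,12) = 8x4
Op 4 fold_right: fold axis v@10; visible region now rows[0,8) x cols[10,12) = 8x2
Op 5 cut(2, 0): punch at orig (2,10); cuts so far [(2, 10)]; region rows[0,8) x cols[10,12) = 8x2
Op 6 cut(0, 1): punch at orig (0,11); cuts so far [(0, 11), (2, 10)]; region rows[0,8) x cols[10,12) = 8x2
Op 7 cut(1, 1): punch at orig (1,11); cuts so far [(0, 11), (1, 11), (2, 10)]; region rows[0,8) x cols[10,12) = 8x2
Unfold 1 (reflect across v@10): 6 holes -> [(0, 8), (0, 11), (1, 8), (1, 11), (2, 9), (2, 10)]
Unfold 2 (reflect across v@12): 12 holes -> [(0, 8), (0, 11), (0, 12), (0, 15), (1, 8), (1, 11), (1, 12), (1, 15), (2, 9), (2, 10), (2, 13), (2, 14)]
Unfold 3 (reflect across h@8): 24 holes -> [(0, 8), (0, 11), (0, 12), (0, 15), (1, 8), (1, 11), (1, 12), (1, 15), (2, 9), (2, 10), (2, 13), (2, 14), (13, 9), (13, 10), (13, 13), (13, 14), (14, 8), (14, 11), (14, 12), (14, 15), (15, 8), (15, 11), (15, 12), (15, 15)]
Unfold 4 (reflect across v@8): 48 holes -> [(0, 0), (0, 3), (0, 4), (0, 7), (0, 8), (0, 11), (0, 12), (0, 15), (1, 0), (1, 3), (1, 4), (1, 7), (1, 8), (1, 11), (1, 12), (1, 15), (2, 1), (2, 2), (2, 5), (2, 6), (2, 9), (2, 10), (2, 13), (2, 14), (13, 1), (13, 2), (13, 5), (13, 6), (13, 9), (13, 10), (13, 13), (13, 14), (14, 0), (14, 3), (14, 4), (14, 7), (14, 8), (14, 11), (14, 12), (14, 15), (15, 0), (15, 3), (15, 4), (15, 7), (15, 8), (15, 11), (15, 12), (15, 15)]
Holes: [(0, 0), (0, 3), (0, 4), (0, 7), (0, 8), (0, 11), (0, 12), (0, 15), (1, 0), (1, 3), (1, 4), (1, 7), (1, 8), (1, 11), (1, 12), (1, 15), (2, 1), (2, 2), (2, 5), (2, 6), (2, 9), (2, 10), (2, 13), (2, 14), (13, 1), (13, 2), (13, 5), (13, 6), (13, 9), (13, 10), (13, 13), (13, 14), (14, 0), (14, 3), (14, 4), (14, 7), (14, 8), (14, 11), (14, 12), (14, 15), (15, 0), (15, 3), (15, 4), (15, 7), (15, 8), (15, 11), (15, 12), (15, 15)]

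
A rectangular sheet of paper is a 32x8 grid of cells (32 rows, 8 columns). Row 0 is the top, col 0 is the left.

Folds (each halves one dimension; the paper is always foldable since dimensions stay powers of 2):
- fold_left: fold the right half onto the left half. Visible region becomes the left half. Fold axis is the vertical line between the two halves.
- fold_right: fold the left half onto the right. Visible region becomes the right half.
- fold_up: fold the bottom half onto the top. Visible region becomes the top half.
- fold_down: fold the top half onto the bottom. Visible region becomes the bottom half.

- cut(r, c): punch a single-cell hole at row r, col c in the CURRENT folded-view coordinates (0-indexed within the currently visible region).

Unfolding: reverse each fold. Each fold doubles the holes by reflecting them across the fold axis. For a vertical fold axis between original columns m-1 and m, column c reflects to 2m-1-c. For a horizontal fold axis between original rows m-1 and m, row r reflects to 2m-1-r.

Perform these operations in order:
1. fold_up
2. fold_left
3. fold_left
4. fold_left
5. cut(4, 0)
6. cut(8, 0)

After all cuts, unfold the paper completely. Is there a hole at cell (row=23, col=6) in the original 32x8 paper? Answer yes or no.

Answer: yes

Derivation:
Op 1 fold_up: fold axis h@16; visible region now rows[0,16) x cols[0,8) = 16x8
Op 2 fold_left: fold axis v@4; visible region now rows[0,16) x cols[0,4) = 16x4
Op 3 fold_left: fold axis v@2; visible region now rows[0,16) x cols[0,2) = 16x2
Op 4 fold_left: fold axis v@1; visible region now rows[0,16) x cols[0,1) = 16x1
Op 5 cut(4, 0): punch at orig (4,0); cuts so far [(4, 0)]; region rows[0,16) x cols[0,1) = 16x1
Op 6 cut(8, 0): punch at orig (8,0); cuts so far [(4, 0), (8, 0)]; region rows[0,16) x cols[0,1) = 16x1
Unfold 1 (reflect across v@1): 4 holes -> [(4, 0), (4, 1), (8, 0), (8, 1)]
Unfold 2 (reflect across v@2): 8 holes -> [(4, 0), (4, 1), (4, 2), (4, 3), (8, 0), (8, 1), (8, 2), (8, 3)]
Unfold 3 (reflect across v@4): 16 holes -> [(4, 0), (4, 1), (4, 2), (4, 3), (4, 4), (4, 5), (4, 6), (4, 7), (8, 0), (8, 1), (8, 2), (8, 3), (8, 4), (8, 5), (8, 6), (8, 7)]
Unfold 4 (reflect across h@16): 32 holes -> [(4, 0), (4, 1), (4, 2), (4, 3), (4, 4), (4, 5), (4, 6), (4, 7), (8, 0), (8, 1), (8, 2), (8, 3), (8, 4), (8, 5), (8, 6), (8, 7), (23, 0), (23, 1), (23, 2), (23, 3), (23, 4), (23, 5), (23, 6), (23, 7), (27, 0), (27, 1), (27, 2), (27, 3), (27, 4), (27, 5), (27, 6), (27, 7)]
Holes: [(4, 0), (4, 1), (4, 2), (4, 3), (4, 4), (4, 5), (4, 6), (4, 7), (8, 0), (8, 1), (8, 2), (8, 3), (8, 4), (8, 5), (8, 6), (8, 7), (23, 0), (23, 1), (23, 2), (23, 3), (23, 4), (23, 5), (23, 6), (23, 7), (27, 0), (27, 1), (27, 2), (27, 3), (27, 4), (27, 5), (27, 6), (27, 7)]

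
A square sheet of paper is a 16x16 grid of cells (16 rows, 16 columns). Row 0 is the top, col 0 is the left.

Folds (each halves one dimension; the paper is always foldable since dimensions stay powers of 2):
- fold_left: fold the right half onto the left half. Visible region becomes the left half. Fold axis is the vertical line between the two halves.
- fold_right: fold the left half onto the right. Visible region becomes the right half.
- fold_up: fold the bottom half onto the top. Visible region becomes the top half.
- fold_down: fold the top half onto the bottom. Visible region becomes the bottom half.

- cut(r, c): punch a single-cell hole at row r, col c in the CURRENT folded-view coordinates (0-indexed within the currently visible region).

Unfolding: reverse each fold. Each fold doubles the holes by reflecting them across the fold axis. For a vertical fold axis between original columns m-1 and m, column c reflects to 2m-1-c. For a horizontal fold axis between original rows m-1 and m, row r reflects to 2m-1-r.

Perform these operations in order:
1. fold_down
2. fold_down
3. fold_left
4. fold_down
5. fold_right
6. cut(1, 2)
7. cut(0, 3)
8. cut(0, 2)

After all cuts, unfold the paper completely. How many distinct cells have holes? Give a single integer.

Answer: 96

Derivation:
Op 1 fold_down: fold axis h@8; visible region now rows[8,16) x cols[0,16) = 8x16
Op 2 fold_down: fold axis h@12; visible region now rows[12,16) x cols[0,16) = 4x16
Op 3 fold_left: fold axis v@8; visible region now rows[12,16) x cols[0,8) = 4x8
Op 4 fold_down: fold axis h@14; visible region now rows[14,16) x cols[0,8) = 2x8
Op 5 fold_right: fold axis v@4; visible region now rows[14,16) x cols[4,8) = 2x4
Op 6 cut(1, 2): punch at orig (15,6); cuts so far [(15, 6)]; region rows[14,16) x cols[4,8) = 2x4
Op 7 cut(0, 3): punch at orig (14,7); cuts so far [(14, 7), (15, 6)]; region rows[14,16) x cols[4,8) = 2x4
Op 8 cut(0, 2): punch at orig (14,6); cuts so far [(14, 6), (14, 7), (15, 6)]; region rows[14,16) x cols[4,8) = 2x4
Unfold 1 (reflect across v@4): 6 holes -> [(14, 0), (14, 1), (14, 6), (14, 7), (15, 1), (15, 6)]
Unfold 2 (reflect across h@14): 12 holes -> [(12, 1), (12, 6), (13, 0), (13, 1), (13, 6), (13, 7), (14, 0), (14, 1), (14, 6), (14, 7), (15, 1), (15, 6)]
Unfold 3 (reflect across v@8): 24 holes -> [(12, 1), (12, 6), (12, 9), (12, 14), (13, 0), (13, 1), (13, 6), (13, 7), (13, 8), (13, 9), (13, 14), (13, 15), (14, 0), (14, 1), (14, 6), (14, 7), (14, 8), (14, 9), (14, 14), (14, 15), (15, 1), (15, 6), (15, 9), (15, 14)]
Unfold 4 (reflect across h@12): 48 holes -> [(8, 1), (8, 6), (8, 9), (8, 14), (9, 0), (9, 1), (9, 6), (9, 7), (9, 8), (9, 9), (9, 14), (9, 15), (10, 0), (10, 1), (10, 6), (10, 7), (10, 8), (10, 9), (10, 14), (10, 15), (11, 1), (11, 6), (11, 9), (11, 14), (12, 1), (12, 6), (12, 9), (12, 14), (13, 0), (13, 1), (13, 6), (13, 7), (13, 8), (13, 9), (13, 14), (13, 15), (14, 0), (14, 1), (14, 6), (14, 7), (14, 8), (14, 9), (14, 14), (14, 15), (15, 1), (15, 6), (15, 9), (15, 14)]
Unfold 5 (reflect across h@8): 96 holes -> [(0, 1), (0, 6), (0, 9), (0, 14), (1, 0), (1, 1), (1, 6), (1, 7), (1, 8), (1, 9), (1, 14), (1, 15), (2, 0), (2, 1), (2, 6), (2, 7), (2, 8), (2, 9), (2, 14), (2, 15), (3, 1), (3, 6), (3, 9), (3, 14), (4, 1), (4, 6), (4, 9), (4, 14), (5, 0), (5, 1), (5, 6), (5, 7), (5, 8), (5, 9), (5, 14), (5, 15), (6, 0), (6, 1), (6, 6), (6, 7), (6, 8), (6, 9), (6, 14), (6, 15), (7, 1), (7, 6), (7, 9), (7, 14), (8, 1), (8, 6), (8, 9), (8, 14), (9, 0), (9, 1), (9, 6), (9, 7), (9, 8), (9, 9), (9, 14), (9, 15), (10, 0), (10, 1), (10, 6), (10, 7), (10, 8), (10, 9), (10, 14), (10, 15), (11, 1), (11, 6), (11, 9), (11, 14), (12, 1), (12, 6), (12, 9), (12, 14), (13, 0), (13, 1), (13, 6), (13, 7), (13, 8), (13, 9), (13, 14), (13, 15), (14, 0), (14, 1), (14, 6), (14, 7), (14, 8), (14, 9), (14, 14), (14, 15), (15, 1), (15, 6), (15, 9), (15, 14)]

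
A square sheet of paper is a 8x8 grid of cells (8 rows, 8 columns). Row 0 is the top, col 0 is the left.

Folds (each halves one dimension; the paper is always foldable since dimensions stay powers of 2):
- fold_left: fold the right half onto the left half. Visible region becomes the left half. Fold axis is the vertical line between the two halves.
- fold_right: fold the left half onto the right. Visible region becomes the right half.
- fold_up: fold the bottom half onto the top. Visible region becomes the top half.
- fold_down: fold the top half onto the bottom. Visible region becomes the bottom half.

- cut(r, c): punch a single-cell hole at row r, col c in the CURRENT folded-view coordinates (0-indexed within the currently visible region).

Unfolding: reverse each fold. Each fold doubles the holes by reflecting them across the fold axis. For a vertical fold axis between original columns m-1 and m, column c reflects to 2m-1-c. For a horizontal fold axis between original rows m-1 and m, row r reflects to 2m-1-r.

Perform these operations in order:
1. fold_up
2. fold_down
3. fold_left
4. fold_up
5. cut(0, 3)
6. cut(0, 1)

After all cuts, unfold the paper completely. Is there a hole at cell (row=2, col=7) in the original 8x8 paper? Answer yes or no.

Answer: no

Derivation:
Op 1 fold_up: fold axis h@4; visible region now rows[0,4) x cols[0,8) = 4x8
Op 2 fold_down: fold axis h@2; visible region now rows[2,4) x cols[0,8) = 2x8
Op 3 fold_left: fold axis v@4; visible region now rows[2,4) x cols[0,4) = 2x4
Op 4 fold_up: fold axis h@3; visible region now rows[2,3) x cols[0,4) = 1x4
Op 5 cut(0, 3): punch at orig (2,3); cuts so far [(2, 3)]; region rows[2,3) x cols[0,4) = 1x4
Op 6 cut(0, 1): punch at orig (2,1); cuts so far [(2, 1), (2, 3)]; region rows[2,3) x cols[0,4) = 1x4
Unfold 1 (reflect across h@3): 4 holes -> [(2, 1), (2, 3), (3, 1), (3, 3)]
Unfold 2 (reflect across v@4): 8 holes -> [(2, 1), (2, 3), (2, 4), (2, 6), (3, 1), (3, 3), (3, 4), (3, 6)]
Unfold 3 (reflect across h@2): 16 holes -> [(0, 1), (0, 3), (0, 4), (0, 6), (1, 1), (1, 3), (1, 4), (1, 6), (2, 1), (2, 3), (2, 4), (2, 6), (3, 1), (3, 3), (3, 4), (3, 6)]
Unfold 4 (reflect across h@4): 32 holes -> [(0, 1), (0, 3), (0, 4), (0, 6), (1, 1), (1, 3), (1, 4), (1, 6), (2, 1), (2, 3), (2, 4), (2, 6), (3, 1), (3, 3), (3, 4), (3, 6), (4, 1), (4, 3), (4, 4), (4, 6), (5, 1), (5, 3), (5, 4), (5, 6), (6, 1), (6, 3), (6, 4), (6, 6), (7, 1), (7, 3), (7, 4), (7, 6)]
Holes: [(0, 1), (0, 3), (0, 4), (0, 6), (1, 1), (1, 3), (1, 4), (1, 6), (2, 1), (2, 3), (2, 4), (2, 6), (3, 1), (3, 3), (3, 4), (3, 6), (4, 1), (4, 3), (4, 4), (4, 6), (5, 1), (5, 3), (5, 4), (5, 6), (6, 1), (6, 3), (6, 4), (6, 6), (7, 1), (7, 3), (7, 4), (7, 6)]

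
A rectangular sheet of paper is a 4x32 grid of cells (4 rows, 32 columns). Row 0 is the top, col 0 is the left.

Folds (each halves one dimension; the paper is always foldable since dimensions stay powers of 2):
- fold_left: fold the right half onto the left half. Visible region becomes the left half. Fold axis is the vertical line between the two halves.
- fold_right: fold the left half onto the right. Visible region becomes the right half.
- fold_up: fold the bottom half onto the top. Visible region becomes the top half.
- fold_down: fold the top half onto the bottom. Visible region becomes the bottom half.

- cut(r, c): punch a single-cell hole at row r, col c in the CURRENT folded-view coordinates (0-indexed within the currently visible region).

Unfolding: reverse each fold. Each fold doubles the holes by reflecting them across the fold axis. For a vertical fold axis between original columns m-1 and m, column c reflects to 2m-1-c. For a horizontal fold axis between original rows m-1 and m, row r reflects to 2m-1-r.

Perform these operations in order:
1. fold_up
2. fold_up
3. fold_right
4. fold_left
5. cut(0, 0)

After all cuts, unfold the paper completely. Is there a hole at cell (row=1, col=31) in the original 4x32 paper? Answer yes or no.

Op 1 fold_up: fold axis h@2; visible region now rows[0,2) x cols[0,32) = 2x32
Op 2 fold_up: fold axis h@1; visible region now rows[0,1) x cols[0,32) = 1x32
Op 3 fold_right: fold axis v@16; visible region now rows[0,1) x cols[16,32) = 1x16
Op 4 fold_left: fold axis v@24; visible region now rows[0,1) x cols[16,24) = 1x8
Op 5 cut(0, 0): punch at orig (0,16); cuts so far [(0, 16)]; region rows[0,1) x cols[16,24) = 1x8
Unfold 1 (reflect across v@24): 2 holes -> [(0, 16), (0, 31)]
Unfold 2 (reflect across v@16): 4 holes -> [(0, 0), (0, 15), (0, 16), (0, 31)]
Unfold 3 (reflect across h@1): 8 holes -> [(0, 0), (0, 15), (0, 16), (0, 31), (1, 0), (1, 15), (1, 16), (1, 31)]
Unfold 4 (reflect across h@2): 16 holes -> [(0, 0), (0, 15), (0, 16), (0, 31), (1, 0), (1, 15), (1, 16), (1, 31), (2, 0), (2, 15), (2, 16), (2, 31), (3, 0), (3, 15), (3, 16), (3, 31)]
Holes: [(0, 0), (0, 15), (0, 16), (0, 31), (1, 0), (1, 15), (1, 16), (1, 31), (2, 0), (2, 15), (2, 16), (2, 31), (3, 0), (3, 15), (3, 16), (3, 31)]

Answer: yes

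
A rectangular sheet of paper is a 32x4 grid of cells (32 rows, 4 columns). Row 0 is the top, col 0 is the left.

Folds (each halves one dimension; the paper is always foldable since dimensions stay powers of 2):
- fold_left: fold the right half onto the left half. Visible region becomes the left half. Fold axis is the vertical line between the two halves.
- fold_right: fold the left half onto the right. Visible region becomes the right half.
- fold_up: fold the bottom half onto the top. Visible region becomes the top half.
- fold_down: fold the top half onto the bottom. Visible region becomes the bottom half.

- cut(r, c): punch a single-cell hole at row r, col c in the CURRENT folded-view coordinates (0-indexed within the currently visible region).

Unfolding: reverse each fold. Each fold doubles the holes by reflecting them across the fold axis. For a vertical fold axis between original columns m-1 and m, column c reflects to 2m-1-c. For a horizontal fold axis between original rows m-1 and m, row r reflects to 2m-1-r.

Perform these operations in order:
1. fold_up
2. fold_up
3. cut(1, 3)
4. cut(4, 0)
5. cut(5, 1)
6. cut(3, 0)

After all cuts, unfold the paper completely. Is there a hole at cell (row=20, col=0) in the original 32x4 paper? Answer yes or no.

Answer: yes

Derivation:
Op 1 fold_up: fold axis h@16; visible region now rows[0,16) x cols[0,4) = 16x4
Op 2 fold_up: fold axis h@8; visible region now rows[0,8) x cols[0,4) = 8x4
Op 3 cut(1, 3): punch at orig (1,3); cuts so far [(1, 3)]; region rows[0,8) x cols[0,4) = 8x4
Op 4 cut(4, 0): punch at orig (4,0); cuts so far [(1, 3), (4, 0)]; region rows[0,8) x cols[0,4) = 8x4
Op 5 cut(5, 1): punch at orig (5,1); cuts so far [(1, 3), (4, 0), (5, 1)]; region rows[0,8) x cols[0,4) = 8x4
Op 6 cut(3, 0): punch at orig (3,0); cuts so far [(1, 3), (3, 0), (4, 0), (5, 1)]; region rows[0,8) x cols[0,4) = 8x4
Unfold 1 (reflect across h@8): 8 holes -> [(1, 3), (3, 0), (4, 0), (5, 1), (10, 1), (11, 0), (12, 0), (14, 3)]
Unfold 2 (reflect across h@16): 16 holes -> [(1, 3), (3, 0), (4, 0), (5, 1), (10, 1), (11, 0), (12, 0), (14, 3), (17, 3), (19, 0), (20, 0), (21, 1), (26, 1), (27, 0), (28, 0), (30, 3)]
Holes: [(1, 3), (3, 0), (4, 0), (5, 1), (10, 1), (11, 0), (12, 0), (14, 3), (17, 3), (19, 0), (20, 0), (21, 1), (26, 1), (27, 0), (28, 0), (30, 3)]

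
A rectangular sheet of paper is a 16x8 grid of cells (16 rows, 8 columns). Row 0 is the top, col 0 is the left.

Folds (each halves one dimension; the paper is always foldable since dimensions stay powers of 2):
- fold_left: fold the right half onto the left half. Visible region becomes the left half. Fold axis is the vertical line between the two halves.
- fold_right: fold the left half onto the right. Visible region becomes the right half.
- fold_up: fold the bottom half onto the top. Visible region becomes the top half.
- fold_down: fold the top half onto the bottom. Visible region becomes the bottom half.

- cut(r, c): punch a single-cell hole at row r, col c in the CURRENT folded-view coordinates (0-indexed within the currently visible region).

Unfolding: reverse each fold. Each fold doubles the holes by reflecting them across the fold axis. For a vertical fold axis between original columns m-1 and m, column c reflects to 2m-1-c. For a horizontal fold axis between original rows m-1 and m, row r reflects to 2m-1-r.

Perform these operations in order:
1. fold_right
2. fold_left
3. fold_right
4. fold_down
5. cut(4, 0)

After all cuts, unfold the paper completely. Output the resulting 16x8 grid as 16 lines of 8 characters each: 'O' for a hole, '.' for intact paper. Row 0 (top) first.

Op 1 fold_right: fold axis v@4; visible region now rows[0,16) x cols[4,8) = 16x4
Op 2 fold_left: fold axis v@6; visible region now rows[0,16) x cols[4,6) = 16x2
Op 3 fold_right: fold axis v@5; visible region now rows[0,16) x cols[5,6) = 16x1
Op 4 fold_down: fold axis h@8; visible region now rows[8,16) x cols[5,6) = 8x1
Op 5 cut(4, 0): punch at orig (12,5); cuts so far [(12, 5)]; region rows[8,16) x cols[5,6) = 8x1
Unfold 1 (reflect across h@8): 2 holes -> [(3, 5), (12, 5)]
Unfold 2 (reflect across v@5): 4 holes -> [(3, 4), (3, 5), (12, 4), (12, 5)]
Unfold 3 (reflect across v@6): 8 holes -> [(3, 4), (3, 5), (3, 6), (3, 7), (12, 4), (12, 5), (12, 6), (12, 7)]
Unfold 4 (reflect across v@4): 16 holes -> [(3, 0), (3, 1), (3, 2), (3, 3), (3, 4), (3, 5), (3, 6), (3, 7), (12, 0), (12, 1), (12, 2), (12, 3), (12, 4), (12, 5), (12, 6), (12, 7)]

Answer: ........
........
........
OOOOOOOO
........
........
........
........
........
........
........
........
OOOOOOOO
........
........
........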